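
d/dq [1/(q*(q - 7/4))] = 4*(7 - 8*q)/(q^2*(16*q^2 - 56*q + 49))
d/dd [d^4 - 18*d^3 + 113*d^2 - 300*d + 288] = 4*d^3 - 54*d^2 + 226*d - 300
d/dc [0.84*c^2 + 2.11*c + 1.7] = 1.68*c + 2.11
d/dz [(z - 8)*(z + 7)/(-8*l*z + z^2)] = (-8*l*z^2 - 448*l + z^2 + 112*z)/(z^2*(64*l^2 - 16*l*z + z^2))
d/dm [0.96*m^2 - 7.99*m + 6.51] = 1.92*m - 7.99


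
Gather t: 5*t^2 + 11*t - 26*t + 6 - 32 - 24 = 5*t^2 - 15*t - 50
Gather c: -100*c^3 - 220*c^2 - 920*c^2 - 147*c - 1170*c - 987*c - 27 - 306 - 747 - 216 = -100*c^3 - 1140*c^2 - 2304*c - 1296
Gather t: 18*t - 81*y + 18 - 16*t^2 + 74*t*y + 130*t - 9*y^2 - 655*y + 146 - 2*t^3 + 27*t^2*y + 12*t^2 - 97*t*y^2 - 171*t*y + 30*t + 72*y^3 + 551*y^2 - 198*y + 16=-2*t^3 + t^2*(27*y - 4) + t*(-97*y^2 - 97*y + 178) + 72*y^3 + 542*y^2 - 934*y + 180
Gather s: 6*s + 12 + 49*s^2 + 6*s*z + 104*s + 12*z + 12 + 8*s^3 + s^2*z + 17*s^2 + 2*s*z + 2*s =8*s^3 + s^2*(z + 66) + s*(8*z + 112) + 12*z + 24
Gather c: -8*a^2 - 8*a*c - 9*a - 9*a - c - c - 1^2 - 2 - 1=-8*a^2 - 18*a + c*(-8*a - 2) - 4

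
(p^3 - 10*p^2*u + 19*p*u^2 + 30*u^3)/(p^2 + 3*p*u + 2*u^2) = (p^2 - 11*p*u + 30*u^2)/(p + 2*u)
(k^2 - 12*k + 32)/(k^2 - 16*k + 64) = (k - 4)/(k - 8)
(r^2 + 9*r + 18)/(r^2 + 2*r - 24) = (r + 3)/(r - 4)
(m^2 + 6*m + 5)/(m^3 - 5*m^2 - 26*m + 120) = (m + 1)/(m^2 - 10*m + 24)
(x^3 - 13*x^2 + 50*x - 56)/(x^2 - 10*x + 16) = (x^2 - 11*x + 28)/(x - 8)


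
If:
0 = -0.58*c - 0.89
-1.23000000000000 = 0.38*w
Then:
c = -1.53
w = -3.24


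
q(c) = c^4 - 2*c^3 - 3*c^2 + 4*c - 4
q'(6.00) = 616.00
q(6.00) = 776.00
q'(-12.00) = -7700.00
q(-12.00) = 23708.00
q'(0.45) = 0.45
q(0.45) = -2.95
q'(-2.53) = -84.00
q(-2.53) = 40.04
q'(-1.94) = -36.15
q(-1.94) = 5.72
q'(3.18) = 52.88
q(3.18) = 16.33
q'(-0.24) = 5.04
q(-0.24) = -5.10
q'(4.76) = 270.90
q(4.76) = 244.73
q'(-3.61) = -240.72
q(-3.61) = 206.39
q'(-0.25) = 5.06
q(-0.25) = -5.15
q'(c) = 4*c^3 - 6*c^2 - 6*c + 4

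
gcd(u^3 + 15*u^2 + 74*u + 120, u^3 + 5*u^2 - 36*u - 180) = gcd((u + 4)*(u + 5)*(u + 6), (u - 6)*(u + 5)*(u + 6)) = u^2 + 11*u + 30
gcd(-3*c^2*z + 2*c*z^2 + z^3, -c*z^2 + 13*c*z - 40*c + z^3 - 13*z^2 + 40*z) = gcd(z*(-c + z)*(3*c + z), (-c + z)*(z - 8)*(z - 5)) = -c + z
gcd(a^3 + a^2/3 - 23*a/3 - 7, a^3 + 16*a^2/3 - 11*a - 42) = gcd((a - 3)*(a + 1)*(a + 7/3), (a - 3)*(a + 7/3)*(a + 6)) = a^2 - 2*a/3 - 7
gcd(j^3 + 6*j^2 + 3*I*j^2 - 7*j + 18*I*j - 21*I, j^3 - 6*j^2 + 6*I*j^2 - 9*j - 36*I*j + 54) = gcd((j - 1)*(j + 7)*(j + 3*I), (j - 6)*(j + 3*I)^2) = j + 3*I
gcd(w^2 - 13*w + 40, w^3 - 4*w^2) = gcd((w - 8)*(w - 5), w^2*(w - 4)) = 1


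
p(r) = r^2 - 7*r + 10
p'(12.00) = 17.00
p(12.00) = 70.00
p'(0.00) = -7.00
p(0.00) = 10.00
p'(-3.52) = -14.04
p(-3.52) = 47.03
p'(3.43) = -0.14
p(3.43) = -2.25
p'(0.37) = -6.26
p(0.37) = 7.55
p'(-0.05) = -7.10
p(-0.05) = 10.35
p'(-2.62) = -12.24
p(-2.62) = 35.20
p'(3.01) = -0.98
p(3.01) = -2.01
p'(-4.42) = -15.84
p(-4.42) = 60.48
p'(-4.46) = -15.92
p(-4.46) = 61.11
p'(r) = 2*r - 7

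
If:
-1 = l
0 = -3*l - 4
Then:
No Solution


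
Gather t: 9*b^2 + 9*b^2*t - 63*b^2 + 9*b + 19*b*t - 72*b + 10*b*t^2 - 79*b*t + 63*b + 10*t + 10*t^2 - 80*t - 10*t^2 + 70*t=-54*b^2 + 10*b*t^2 + t*(9*b^2 - 60*b)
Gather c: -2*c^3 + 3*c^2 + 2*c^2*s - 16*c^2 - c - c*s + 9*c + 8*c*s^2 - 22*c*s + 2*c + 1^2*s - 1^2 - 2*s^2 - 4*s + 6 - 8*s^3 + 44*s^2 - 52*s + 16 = -2*c^3 + c^2*(2*s - 13) + c*(8*s^2 - 23*s + 10) - 8*s^3 + 42*s^2 - 55*s + 21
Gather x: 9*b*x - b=9*b*x - b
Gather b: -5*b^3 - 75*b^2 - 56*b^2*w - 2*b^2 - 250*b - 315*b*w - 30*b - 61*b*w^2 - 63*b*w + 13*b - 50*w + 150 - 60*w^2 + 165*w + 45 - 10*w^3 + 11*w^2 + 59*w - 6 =-5*b^3 + b^2*(-56*w - 77) + b*(-61*w^2 - 378*w - 267) - 10*w^3 - 49*w^2 + 174*w + 189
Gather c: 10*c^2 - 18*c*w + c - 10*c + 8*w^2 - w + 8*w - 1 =10*c^2 + c*(-18*w - 9) + 8*w^2 + 7*w - 1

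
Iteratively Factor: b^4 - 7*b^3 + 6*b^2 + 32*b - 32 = (b + 2)*(b^3 - 9*b^2 + 24*b - 16) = (b - 4)*(b + 2)*(b^2 - 5*b + 4) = (b - 4)*(b - 1)*(b + 2)*(b - 4)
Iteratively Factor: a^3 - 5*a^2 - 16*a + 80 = (a - 5)*(a^2 - 16) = (a - 5)*(a + 4)*(a - 4)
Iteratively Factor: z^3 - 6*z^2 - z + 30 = (z + 2)*(z^2 - 8*z + 15) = (z - 5)*(z + 2)*(z - 3)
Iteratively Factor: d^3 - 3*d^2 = (d)*(d^2 - 3*d) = d^2*(d - 3)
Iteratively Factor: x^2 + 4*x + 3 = (x + 1)*(x + 3)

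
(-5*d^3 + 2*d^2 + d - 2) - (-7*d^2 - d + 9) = -5*d^3 + 9*d^2 + 2*d - 11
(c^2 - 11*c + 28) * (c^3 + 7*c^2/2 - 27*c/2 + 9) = c^5 - 15*c^4/2 - 24*c^3 + 511*c^2/2 - 477*c + 252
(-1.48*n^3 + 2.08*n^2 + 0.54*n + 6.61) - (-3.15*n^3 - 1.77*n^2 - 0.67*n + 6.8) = 1.67*n^3 + 3.85*n^2 + 1.21*n - 0.19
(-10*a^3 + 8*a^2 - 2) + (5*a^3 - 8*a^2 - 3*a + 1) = -5*a^3 - 3*a - 1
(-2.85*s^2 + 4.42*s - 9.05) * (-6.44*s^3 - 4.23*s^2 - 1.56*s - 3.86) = 18.354*s^5 - 16.4093*s^4 + 44.0314*s^3 + 42.3873*s^2 - 2.9432*s + 34.933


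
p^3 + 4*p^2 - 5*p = p*(p - 1)*(p + 5)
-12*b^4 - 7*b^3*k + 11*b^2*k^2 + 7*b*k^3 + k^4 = (-b + k)*(b + k)*(3*b + k)*(4*b + k)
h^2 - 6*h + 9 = (h - 3)^2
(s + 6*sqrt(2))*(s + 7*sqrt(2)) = s^2 + 13*sqrt(2)*s + 84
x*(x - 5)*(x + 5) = x^3 - 25*x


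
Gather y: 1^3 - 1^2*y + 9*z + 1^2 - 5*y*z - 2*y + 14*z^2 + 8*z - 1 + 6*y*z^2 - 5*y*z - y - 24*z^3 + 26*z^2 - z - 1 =y*(6*z^2 - 10*z - 4) - 24*z^3 + 40*z^2 + 16*z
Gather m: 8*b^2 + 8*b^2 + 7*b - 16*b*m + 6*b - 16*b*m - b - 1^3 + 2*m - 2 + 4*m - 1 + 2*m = 16*b^2 + 12*b + m*(8 - 32*b) - 4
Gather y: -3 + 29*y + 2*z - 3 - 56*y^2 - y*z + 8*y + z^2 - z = -56*y^2 + y*(37 - z) + z^2 + z - 6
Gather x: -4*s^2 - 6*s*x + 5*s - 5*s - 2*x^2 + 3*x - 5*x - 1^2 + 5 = -4*s^2 - 2*x^2 + x*(-6*s - 2) + 4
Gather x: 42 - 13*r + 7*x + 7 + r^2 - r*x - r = r^2 - 14*r + x*(7 - r) + 49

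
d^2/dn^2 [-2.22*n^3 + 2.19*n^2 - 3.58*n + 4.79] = 4.38 - 13.32*n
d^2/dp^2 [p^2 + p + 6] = 2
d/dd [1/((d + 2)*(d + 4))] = 2*(-d - 3)/(d^4 + 12*d^3 + 52*d^2 + 96*d + 64)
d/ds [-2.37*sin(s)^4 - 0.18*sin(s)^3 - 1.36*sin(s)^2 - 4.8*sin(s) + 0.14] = (-9.83*sin(s) + 2.37*sin(3*s) + 0.27*cos(2*s) - 5.07)*cos(s)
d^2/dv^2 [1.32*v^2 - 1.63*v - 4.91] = 2.64000000000000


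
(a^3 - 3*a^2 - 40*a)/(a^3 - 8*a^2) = (a + 5)/a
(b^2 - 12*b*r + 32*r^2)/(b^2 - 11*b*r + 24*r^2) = (-b + 4*r)/(-b + 3*r)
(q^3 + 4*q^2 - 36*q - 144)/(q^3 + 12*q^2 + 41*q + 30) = (q^2 - 2*q - 24)/(q^2 + 6*q + 5)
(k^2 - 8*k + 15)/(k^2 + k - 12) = (k - 5)/(k + 4)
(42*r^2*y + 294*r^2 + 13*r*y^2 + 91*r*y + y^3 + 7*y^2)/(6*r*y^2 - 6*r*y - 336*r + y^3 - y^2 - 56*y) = (7*r + y)/(y - 8)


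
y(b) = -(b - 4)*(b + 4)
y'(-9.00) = 18.00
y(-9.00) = -65.00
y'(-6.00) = 12.00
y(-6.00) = -20.00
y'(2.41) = -4.82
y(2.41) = 10.19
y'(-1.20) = 2.40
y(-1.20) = 14.56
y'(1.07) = -2.14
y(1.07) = 14.86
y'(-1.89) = 3.78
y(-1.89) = 12.43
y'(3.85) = -7.70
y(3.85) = 1.18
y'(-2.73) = 5.46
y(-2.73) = 8.55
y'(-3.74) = 7.48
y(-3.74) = 2.01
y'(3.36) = -6.72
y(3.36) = 4.71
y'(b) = -2*b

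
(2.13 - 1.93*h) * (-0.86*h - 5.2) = 1.6598*h^2 + 8.2042*h - 11.076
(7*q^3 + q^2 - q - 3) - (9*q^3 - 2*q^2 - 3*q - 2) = -2*q^3 + 3*q^2 + 2*q - 1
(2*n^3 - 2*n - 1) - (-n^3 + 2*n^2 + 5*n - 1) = 3*n^3 - 2*n^2 - 7*n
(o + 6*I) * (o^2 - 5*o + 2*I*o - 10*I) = o^3 - 5*o^2 + 8*I*o^2 - 12*o - 40*I*o + 60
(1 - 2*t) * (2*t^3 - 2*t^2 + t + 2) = -4*t^4 + 6*t^3 - 4*t^2 - 3*t + 2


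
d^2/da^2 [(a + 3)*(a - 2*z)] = 2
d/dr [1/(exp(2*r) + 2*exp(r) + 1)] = -2*(exp(r) + 1)*exp(r)/(exp(2*r) + 2*exp(r) + 1)^2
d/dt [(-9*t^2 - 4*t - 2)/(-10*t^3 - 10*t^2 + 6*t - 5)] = 2*(-45*t^4 - 40*t^3 - 77*t^2 + 25*t + 16)/(100*t^6 + 200*t^5 - 20*t^4 - 20*t^3 + 136*t^2 - 60*t + 25)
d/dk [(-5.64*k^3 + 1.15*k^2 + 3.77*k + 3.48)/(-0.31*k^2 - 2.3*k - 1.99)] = (1.7484*k^4 + 25.944*k^3 + 32.1945*k^2 - 2.4194*k + 0.5017)/(0.0961*k^4 + 1.426*k^3 + 6.5238*k^2 + 9.154*k + 3.9601)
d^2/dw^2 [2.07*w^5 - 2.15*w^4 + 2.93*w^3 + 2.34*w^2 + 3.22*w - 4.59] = 41.4*w^3 - 25.8*w^2 + 17.58*w + 4.68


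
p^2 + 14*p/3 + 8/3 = (p + 2/3)*(p + 4)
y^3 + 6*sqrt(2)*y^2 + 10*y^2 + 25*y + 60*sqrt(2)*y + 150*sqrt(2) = (y + 5)^2*(y + 6*sqrt(2))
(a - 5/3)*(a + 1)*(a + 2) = a^3 + 4*a^2/3 - 3*a - 10/3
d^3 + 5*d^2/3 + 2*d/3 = d*(d + 2/3)*(d + 1)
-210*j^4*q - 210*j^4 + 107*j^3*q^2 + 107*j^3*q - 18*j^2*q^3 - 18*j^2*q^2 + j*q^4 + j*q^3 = (-7*j + q)*(-6*j + q)*(-5*j + q)*(j*q + j)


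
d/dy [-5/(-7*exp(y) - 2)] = -35*exp(y)/(7*exp(y) + 2)^2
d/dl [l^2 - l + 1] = 2*l - 1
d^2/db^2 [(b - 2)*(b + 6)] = 2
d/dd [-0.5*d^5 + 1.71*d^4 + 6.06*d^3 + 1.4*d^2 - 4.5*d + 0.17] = -2.5*d^4 + 6.84*d^3 + 18.18*d^2 + 2.8*d - 4.5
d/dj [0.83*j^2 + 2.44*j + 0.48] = 1.66*j + 2.44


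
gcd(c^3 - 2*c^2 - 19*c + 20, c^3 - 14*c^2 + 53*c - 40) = c^2 - 6*c + 5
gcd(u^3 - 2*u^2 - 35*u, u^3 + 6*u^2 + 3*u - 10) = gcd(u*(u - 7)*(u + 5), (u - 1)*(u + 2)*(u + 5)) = u + 5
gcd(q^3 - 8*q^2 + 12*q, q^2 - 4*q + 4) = q - 2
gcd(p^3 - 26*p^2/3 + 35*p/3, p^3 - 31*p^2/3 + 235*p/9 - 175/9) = p^2 - 26*p/3 + 35/3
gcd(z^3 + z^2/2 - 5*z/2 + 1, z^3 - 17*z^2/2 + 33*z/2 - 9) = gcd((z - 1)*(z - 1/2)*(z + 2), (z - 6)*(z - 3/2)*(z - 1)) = z - 1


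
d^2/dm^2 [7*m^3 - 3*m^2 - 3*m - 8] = 42*m - 6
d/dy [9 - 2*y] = -2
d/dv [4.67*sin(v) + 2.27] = 4.67*cos(v)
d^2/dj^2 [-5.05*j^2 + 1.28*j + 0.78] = -10.1000000000000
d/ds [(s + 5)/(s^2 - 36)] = (s^2 - 2*s*(s + 5) - 36)/(s^2 - 36)^2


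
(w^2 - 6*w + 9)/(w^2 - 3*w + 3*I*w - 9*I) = (w - 3)/(w + 3*I)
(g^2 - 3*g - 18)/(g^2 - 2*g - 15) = (g - 6)/(g - 5)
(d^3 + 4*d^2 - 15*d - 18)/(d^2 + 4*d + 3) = (d^2 + 3*d - 18)/(d + 3)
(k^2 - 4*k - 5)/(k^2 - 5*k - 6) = (k - 5)/(k - 6)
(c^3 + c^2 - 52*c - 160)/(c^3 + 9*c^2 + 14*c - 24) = (c^2 - 3*c - 40)/(c^2 + 5*c - 6)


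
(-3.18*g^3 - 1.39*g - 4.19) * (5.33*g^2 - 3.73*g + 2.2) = -16.9494*g^5 + 11.8614*g^4 - 14.4047*g^3 - 17.148*g^2 + 12.5707*g - 9.218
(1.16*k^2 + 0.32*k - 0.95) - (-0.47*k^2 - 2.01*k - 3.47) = 1.63*k^2 + 2.33*k + 2.52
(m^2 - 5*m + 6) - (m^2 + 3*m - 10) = 16 - 8*m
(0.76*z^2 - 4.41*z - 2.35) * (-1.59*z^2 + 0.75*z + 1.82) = -1.2084*z^4 + 7.5819*z^3 + 1.8122*z^2 - 9.7887*z - 4.277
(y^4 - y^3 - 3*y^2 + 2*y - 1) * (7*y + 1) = 7*y^5 - 6*y^4 - 22*y^3 + 11*y^2 - 5*y - 1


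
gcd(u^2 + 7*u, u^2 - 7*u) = u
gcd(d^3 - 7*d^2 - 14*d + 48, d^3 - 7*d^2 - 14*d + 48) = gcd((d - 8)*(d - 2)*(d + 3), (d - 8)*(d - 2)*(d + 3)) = d^3 - 7*d^2 - 14*d + 48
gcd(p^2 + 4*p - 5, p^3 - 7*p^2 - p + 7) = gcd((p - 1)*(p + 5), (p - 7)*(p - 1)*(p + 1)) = p - 1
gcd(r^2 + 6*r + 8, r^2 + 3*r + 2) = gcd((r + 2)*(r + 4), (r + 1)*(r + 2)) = r + 2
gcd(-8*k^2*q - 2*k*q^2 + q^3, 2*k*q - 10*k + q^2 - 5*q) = 2*k + q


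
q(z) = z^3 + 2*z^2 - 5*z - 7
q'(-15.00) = 610.00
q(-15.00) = -2857.00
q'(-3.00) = 10.00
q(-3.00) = -1.00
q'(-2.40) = 2.68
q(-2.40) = 2.70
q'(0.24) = -3.87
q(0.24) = -8.07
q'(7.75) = 206.19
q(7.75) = 539.86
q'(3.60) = 48.28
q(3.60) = 47.58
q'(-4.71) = 42.71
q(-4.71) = -43.57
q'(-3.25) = 13.69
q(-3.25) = -3.95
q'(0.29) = -3.59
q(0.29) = -8.26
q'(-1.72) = -3.00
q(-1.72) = 2.43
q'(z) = 3*z^2 + 4*z - 5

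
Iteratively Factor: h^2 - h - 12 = (h - 4)*(h + 3)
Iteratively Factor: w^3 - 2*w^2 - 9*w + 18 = (w - 3)*(w^2 + w - 6) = (w - 3)*(w + 3)*(w - 2)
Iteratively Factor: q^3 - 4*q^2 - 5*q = (q - 5)*(q^2 + q) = q*(q - 5)*(q + 1)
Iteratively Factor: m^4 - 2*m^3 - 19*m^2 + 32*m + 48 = (m - 4)*(m^3 + 2*m^2 - 11*m - 12) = (m - 4)*(m + 1)*(m^2 + m - 12) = (m - 4)*(m + 1)*(m + 4)*(m - 3)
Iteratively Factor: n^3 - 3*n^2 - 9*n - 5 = (n + 1)*(n^2 - 4*n - 5) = (n - 5)*(n + 1)*(n + 1)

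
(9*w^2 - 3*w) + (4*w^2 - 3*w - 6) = 13*w^2 - 6*w - 6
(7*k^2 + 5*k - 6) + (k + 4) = 7*k^2 + 6*k - 2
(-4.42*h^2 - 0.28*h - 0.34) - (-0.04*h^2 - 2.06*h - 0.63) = -4.38*h^2 + 1.78*h + 0.29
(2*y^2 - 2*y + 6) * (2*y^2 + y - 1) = 4*y^4 - 2*y^3 + 8*y^2 + 8*y - 6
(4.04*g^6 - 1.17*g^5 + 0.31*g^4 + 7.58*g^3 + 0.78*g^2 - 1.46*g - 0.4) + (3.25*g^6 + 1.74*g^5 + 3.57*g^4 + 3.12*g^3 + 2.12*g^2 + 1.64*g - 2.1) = 7.29*g^6 + 0.57*g^5 + 3.88*g^4 + 10.7*g^3 + 2.9*g^2 + 0.18*g - 2.5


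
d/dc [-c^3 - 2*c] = -3*c^2 - 2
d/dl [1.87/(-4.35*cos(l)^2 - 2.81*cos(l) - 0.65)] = -(16.269*cos(l) + 5.2547)*sin(l)/(4.35*cos(l)^2 + 2.81*cos(l) + 0.65)^2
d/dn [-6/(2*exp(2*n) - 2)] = 3/(2*sinh(n)^2)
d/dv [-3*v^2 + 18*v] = 18 - 6*v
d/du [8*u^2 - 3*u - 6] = 16*u - 3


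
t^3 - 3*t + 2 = (t - 1)^2*(t + 2)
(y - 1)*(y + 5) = y^2 + 4*y - 5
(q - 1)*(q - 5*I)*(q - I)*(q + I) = q^4 - q^3 - 5*I*q^3 + q^2 + 5*I*q^2 - q - 5*I*q + 5*I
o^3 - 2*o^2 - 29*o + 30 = (o - 6)*(o - 1)*(o + 5)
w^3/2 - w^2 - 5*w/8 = w*(w/2 + 1/4)*(w - 5/2)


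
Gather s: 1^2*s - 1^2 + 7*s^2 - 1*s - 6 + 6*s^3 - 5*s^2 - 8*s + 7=6*s^3 + 2*s^2 - 8*s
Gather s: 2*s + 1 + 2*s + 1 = 4*s + 2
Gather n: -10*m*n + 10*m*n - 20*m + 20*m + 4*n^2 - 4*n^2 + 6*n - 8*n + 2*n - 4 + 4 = 0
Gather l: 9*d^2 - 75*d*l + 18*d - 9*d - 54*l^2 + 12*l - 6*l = 9*d^2 + 9*d - 54*l^2 + l*(6 - 75*d)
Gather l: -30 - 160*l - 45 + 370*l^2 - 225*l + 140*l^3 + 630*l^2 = 140*l^3 + 1000*l^2 - 385*l - 75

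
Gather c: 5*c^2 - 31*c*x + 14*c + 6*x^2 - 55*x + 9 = 5*c^2 + c*(14 - 31*x) + 6*x^2 - 55*x + 9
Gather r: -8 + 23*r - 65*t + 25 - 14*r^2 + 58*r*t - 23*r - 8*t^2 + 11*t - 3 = -14*r^2 + 58*r*t - 8*t^2 - 54*t + 14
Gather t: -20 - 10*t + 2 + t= -9*t - 18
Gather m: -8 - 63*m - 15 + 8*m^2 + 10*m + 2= 8*m^2 - 53*m - 21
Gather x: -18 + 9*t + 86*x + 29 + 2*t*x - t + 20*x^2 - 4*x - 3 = 8*t + 20*x^2 + x*(2*t + 82) + 8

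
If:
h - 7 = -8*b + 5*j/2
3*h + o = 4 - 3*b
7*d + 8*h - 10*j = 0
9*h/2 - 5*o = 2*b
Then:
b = 12/13 - o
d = -104*o/21 - 4/273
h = 2*o/3 + 16/39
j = 62/195 - 44*o/15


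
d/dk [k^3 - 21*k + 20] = 3*k^2 - 21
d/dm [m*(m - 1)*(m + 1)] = 3*m^2 - 1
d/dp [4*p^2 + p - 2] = 8*p + 1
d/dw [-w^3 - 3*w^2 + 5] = 3*w*(-w - 2)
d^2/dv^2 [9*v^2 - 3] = 18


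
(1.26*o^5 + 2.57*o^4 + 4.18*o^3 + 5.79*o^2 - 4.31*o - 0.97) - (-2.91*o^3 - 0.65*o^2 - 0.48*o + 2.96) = 1.26*o^5 + 2.57*o^4 + 7.09*o^3 + 6.44*o^2 - 3.83*o - 3.93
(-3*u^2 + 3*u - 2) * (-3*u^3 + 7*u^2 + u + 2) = 9*u^5 - 30*u^4 + 24*u^3 - 17*u^2 + 4*u - 4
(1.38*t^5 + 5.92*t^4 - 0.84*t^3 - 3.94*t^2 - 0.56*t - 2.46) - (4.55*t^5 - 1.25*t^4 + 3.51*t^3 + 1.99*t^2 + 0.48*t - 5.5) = -3.17*t^5 + 7.17*t^4 - 4.35*t^3 - 5.93*t^2 - 1.04*t + 3.04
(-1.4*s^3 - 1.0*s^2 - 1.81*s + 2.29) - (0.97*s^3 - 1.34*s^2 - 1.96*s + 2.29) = -2.37*s^3 + 0.34*s^2 + 0.15*s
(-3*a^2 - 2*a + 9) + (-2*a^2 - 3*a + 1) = -5*a^2 - 5*a + 10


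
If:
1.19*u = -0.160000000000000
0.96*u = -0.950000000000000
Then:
No Solution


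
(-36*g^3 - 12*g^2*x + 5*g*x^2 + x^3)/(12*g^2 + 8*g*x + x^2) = -3*g + x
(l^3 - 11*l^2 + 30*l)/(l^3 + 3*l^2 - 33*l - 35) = l*(l - 6)/(l^2 + 8*l + 7)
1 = 1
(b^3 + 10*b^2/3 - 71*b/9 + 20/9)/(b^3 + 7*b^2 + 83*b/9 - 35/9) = (3*b - 4)/(3*b + 7)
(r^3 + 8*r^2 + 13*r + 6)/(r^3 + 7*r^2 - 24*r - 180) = (r^2 + 2*r + 1)/(r^2 + r - 30)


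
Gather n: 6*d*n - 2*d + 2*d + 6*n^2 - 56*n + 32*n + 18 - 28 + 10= 6*n^2 + n*(6*d - 24)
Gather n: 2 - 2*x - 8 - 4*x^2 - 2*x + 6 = -4*x^2 - 4*x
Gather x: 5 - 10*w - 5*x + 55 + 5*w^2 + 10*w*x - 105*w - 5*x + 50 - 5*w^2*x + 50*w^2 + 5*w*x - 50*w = 55*w^2 - 165*w + x*(-5*w^2 + 15*w - 10) + 110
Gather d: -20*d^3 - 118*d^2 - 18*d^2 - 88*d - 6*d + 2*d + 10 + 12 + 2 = -20*d^3 - 136*d^2 - 92*d + 24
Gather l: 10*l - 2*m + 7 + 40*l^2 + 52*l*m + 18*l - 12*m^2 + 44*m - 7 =40*l^2 + l*(52*m + 28) - 12*m^2 + 42*m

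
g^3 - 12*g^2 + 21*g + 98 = (g - 7)^2*(g + 2)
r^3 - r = r*(r - 1)*(r + 1)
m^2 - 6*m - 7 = (m - 7)*(m + 1)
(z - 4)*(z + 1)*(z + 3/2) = z^3 - 3*z^2/2 - 17*z/2 - 6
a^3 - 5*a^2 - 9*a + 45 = (a - 5)*(a - 3)*(a + 3)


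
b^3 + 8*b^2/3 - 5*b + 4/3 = (b - 1)*(b - 1/3)*(b + 4)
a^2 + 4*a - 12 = (a - 2)*(a + 6)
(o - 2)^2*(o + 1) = o^3 - 3*o^2 + 4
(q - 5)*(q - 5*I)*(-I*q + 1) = -I*q^3 - 4*q^2 + 5*I*q^2 + 20*q - 5*I*q + 25*I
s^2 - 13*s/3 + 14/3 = (s - 7/3)*(s - 2)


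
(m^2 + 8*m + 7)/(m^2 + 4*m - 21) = (m + 1)/(m - 3)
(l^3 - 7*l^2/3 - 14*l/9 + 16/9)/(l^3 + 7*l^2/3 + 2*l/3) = (9*l^3 - 21*l^2 - 14*l + 16)/(3*l*(3*l^2 + 7*l + 2))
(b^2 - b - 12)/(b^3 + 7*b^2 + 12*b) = (b - 4)/(b*(b + 4))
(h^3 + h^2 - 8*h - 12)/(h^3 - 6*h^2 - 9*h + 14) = (h^2 - h - 6)/(h^2 - 8*h + 7)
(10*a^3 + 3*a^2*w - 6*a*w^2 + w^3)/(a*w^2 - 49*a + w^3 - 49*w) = (10*a^2 - 7*a*w + w^2)/(w^2 - 49)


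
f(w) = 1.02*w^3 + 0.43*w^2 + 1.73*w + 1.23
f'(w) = 3.06*w^2 + 0.86*w + 1.73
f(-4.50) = -90.80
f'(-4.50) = 59.82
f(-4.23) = -75.59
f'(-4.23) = 52.84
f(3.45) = 54.20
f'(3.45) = 41.12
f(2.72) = 29.64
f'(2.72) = 26.71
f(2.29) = 19.70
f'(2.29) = 19.75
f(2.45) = 23.05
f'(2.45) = 22.20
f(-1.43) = -3.35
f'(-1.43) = 6.76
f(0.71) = 3.04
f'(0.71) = 3.88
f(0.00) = 1.23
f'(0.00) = 1.73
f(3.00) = 37.83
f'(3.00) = 31.85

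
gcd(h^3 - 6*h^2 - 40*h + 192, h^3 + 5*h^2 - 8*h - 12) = h + 6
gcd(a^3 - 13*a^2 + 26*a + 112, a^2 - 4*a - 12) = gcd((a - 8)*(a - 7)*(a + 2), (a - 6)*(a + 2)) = a + 2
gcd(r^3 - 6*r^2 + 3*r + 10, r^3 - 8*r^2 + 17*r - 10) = r^2 - 7*r + 10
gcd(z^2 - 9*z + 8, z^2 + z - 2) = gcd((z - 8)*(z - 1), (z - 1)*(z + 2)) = z - 1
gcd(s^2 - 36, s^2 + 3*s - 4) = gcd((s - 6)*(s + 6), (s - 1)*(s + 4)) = 1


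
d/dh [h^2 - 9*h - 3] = 2*h - 9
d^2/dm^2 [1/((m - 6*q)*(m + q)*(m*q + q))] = 2*((m + 1)^2*(m - 6*q)^2 + (m + 1)^2*(m - 6*q)*(m + q) + (m + 1)^2*(m + q)^2 + (m + 1)*(m - 6*q)^2*(m + q) + (m + 1)*(m - 6*q)*(m + q)^2 + (m - 6*q)^2*(m + q)^2)/(q*(m + 1)^3*(m - 6*q)^3*(m + q)^3)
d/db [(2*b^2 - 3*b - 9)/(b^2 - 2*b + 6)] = (-b^2 + 42*b - 36)/(b^4 - 4*b^3 + 16*b^2 - 24*b + 36)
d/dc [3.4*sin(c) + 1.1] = 3.4*cos(c)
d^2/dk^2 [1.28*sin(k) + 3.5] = -1.28*sin(k)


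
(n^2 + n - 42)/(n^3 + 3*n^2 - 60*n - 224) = (n - 6)/(n^2 - 4*n - 32)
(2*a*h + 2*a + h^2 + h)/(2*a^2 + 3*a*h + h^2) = (h + 1)/(a + h)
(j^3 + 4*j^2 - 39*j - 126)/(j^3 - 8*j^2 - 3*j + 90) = (j + 7)/(j - 5)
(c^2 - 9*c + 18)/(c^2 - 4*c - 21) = (-c^2 + 9*c - 18)/(-c^2 + 4*c + 21)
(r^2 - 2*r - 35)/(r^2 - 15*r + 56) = (r + 5)/(r - 8)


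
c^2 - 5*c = c*(c - 5)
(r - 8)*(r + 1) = r^2 - 7*r - 8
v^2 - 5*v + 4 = (v - 4)*(v - 1)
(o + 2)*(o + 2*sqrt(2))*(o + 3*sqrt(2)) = o^3 + 2*o^2 + 5*sqrt(2)*o^2 + 12*o + 10*sqrt(2)*o + 24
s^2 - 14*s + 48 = (s - 8)*(s - 6)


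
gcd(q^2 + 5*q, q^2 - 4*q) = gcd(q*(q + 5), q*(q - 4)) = q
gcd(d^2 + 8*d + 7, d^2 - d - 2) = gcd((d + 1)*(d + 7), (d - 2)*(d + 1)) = d + 1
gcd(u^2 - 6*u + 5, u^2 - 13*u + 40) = u - 5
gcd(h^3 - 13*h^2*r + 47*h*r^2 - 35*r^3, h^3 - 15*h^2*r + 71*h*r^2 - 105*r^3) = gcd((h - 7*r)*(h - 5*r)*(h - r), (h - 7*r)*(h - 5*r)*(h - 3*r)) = h^2 - 12*h*r + 35*r^2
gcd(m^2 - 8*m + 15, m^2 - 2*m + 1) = 1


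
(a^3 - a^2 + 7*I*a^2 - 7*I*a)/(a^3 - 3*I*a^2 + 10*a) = (a^2 - a + 7*I*a - 7*I)/(a^2 - 3*I*a + 10)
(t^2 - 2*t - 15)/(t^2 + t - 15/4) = 4*(t^2 - 2*t - 15)/(4*t^2 + 4*t - 15)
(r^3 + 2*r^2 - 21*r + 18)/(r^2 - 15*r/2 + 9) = 2*(r^3 + 2*r^2 - 21*r + 18)/(2*r^2 - 15*r + 18)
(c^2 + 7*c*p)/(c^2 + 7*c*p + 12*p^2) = c*(c + 7*p)/(c^2 + 7*c*p + 12*p^2)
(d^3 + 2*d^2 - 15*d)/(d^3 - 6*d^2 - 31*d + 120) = d/(d - 8)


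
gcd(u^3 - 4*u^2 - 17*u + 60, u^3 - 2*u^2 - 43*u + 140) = u - 5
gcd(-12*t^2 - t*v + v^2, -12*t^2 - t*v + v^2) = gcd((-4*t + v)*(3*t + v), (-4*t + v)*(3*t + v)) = 12*t^2 + t*v - v^2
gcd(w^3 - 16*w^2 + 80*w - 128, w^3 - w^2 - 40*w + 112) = w^2 - 8*w + 16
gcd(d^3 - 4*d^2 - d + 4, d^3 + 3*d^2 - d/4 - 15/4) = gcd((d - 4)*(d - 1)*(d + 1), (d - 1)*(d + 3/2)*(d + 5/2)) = d - 1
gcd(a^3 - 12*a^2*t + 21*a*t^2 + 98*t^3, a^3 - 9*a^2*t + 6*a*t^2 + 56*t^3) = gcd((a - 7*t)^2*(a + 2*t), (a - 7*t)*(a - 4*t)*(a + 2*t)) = -a^2 + 5*a*t + 14*t^2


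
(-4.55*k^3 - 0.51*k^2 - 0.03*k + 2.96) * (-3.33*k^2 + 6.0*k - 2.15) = 15.1515*k^5 - 25.6017*k^4 + 6.8224*k^3 - 8.9403*k^2 + 17.8245*k - 6.364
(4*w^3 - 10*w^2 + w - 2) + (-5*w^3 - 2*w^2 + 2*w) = -w^3 - 12*w^2 + 3*w - 2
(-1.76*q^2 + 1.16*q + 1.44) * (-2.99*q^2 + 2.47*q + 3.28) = 5.2624*q^4 - 7.8156*q^3 - 7.2132*q^2 + 7.3616*q + 4.7232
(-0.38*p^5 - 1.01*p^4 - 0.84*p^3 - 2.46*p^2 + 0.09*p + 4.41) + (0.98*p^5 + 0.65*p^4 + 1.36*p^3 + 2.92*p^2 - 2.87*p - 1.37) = 0.6*p^5 - 0.36*p^4 + 0.52*p^3 + 0.46*p^2 - 2.78*p + 3.04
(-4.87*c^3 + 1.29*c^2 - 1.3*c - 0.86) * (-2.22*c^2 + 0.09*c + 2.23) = 10.8114*c^5 - 3.3021*c^4 - 7.858*c^3 + 4.6689*c^2 - 2.9764*c - 1.9178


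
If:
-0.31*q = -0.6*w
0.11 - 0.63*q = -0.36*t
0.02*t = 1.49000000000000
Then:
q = 42.75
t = 74.50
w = 22.09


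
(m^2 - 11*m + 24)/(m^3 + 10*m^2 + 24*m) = (m^2 - 11*m + 24)/(m*(m^2 + 10*m + 24))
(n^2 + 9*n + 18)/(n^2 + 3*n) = (n + 6)/n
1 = 1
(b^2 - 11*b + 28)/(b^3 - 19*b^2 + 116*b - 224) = 1/(b - 8)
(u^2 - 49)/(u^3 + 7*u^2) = (u - 7)/u^2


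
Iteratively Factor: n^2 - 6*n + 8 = (n - 2)*(n - 4)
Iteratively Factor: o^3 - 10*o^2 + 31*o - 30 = (o - 5)*(o^2 - 5*o + 6) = (o - 5)*(o - 2)*(o - 3)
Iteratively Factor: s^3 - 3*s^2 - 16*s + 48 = (s + 4)*(s^2 - 7*s + 12) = (s - 4)*(s + 4)*(s - 3)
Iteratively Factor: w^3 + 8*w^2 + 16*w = (w)*(w^2 + 8*w + 16) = w*(w + 4)*(w + 4)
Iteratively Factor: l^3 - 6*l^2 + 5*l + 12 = (l + 1)*(l^2 - 7*l + 12) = (l - 4)*(l + 1)*(l - 3)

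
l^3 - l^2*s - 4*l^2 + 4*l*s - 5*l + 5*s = (l - 5)*(l + 1)*(l - s)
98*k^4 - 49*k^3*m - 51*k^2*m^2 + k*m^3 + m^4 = (-7*k + m)*(-k + m)*(2*k + m)*(7*k + m)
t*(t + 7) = t^2 + 7*t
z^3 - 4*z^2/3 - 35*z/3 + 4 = (z - 4)*(z - 1/3)*(z + 3)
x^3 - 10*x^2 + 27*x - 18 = (x - 6)*(x - 3)*(x - 1)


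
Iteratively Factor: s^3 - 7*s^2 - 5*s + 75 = (s + 3)*(s^2 - 10*s + 25) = (s - 5)*(s + 3)*(s - 5)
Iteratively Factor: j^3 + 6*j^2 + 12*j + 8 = (j + 2)*(j^2 + 4*j + 4) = (j + 2)^2*(j + 2)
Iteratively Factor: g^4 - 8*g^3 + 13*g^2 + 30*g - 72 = (g - 4)*(g^3 - 4*g^2 - 3*g + 18) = (g - 4)*(g - 3)*(g^2 - g - 6) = (g - 4)*(g - 3)*(g + 2)*(g - 3)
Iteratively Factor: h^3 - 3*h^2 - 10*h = (h + 2)*(h^2 - 5*h) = h*(h + 2)*(h - 5)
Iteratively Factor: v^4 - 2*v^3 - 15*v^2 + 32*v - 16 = (v - 4)*(v^3 + 2*v^2 - 7*v + 4) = (v - 4)*(v - 1)*(v^2 + 3*v - 4) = (v - 4)*(v - 1)^2*(v + 4)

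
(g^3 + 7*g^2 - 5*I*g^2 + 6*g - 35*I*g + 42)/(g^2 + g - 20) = (g^3 + g^2*(7 - 5*I) + g*(6 - 35*I) + 42)/(g^2 + g - 20)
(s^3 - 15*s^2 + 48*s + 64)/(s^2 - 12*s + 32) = (s^2 - 7*s - 8)/(s - 4)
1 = 1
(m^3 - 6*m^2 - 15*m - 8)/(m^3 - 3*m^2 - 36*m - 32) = (m + 1)/(m + 4)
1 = 1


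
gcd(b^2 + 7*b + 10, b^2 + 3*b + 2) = b + 2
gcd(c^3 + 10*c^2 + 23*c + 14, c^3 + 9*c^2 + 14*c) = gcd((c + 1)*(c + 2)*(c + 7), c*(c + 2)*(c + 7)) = c^2 + 9*c + 14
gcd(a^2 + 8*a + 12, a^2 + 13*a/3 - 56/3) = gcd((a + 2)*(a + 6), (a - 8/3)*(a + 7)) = 1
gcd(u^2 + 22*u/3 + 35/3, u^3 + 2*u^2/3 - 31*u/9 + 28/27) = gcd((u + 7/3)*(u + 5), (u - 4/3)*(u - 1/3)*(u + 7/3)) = u + 7/3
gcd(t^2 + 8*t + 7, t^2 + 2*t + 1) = t + 1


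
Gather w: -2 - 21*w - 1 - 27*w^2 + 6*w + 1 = -27*w^2 - 15*w - 2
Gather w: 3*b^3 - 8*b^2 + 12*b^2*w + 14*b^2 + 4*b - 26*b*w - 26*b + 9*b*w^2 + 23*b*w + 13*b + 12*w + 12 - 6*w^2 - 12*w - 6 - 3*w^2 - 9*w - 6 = 3*b^3 + 6*b^2 - 9*b + w^2*(9*b - 9) + w*(12*b^2 - 3*b - 9)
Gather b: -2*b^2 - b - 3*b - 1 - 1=-2*b^2 - 4*b - 2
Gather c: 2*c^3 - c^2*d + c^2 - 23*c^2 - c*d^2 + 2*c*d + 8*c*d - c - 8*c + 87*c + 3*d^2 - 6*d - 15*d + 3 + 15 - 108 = 2*c^3 + c^2*(-d - 22) + c*(-d^2 + 10*d + 78) + 3*d^2 - 21*d - 90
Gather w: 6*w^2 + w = 6*w^2 + w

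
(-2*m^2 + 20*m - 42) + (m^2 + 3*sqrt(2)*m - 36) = -m^2 + 3*sqrt(2)*m + 20*m - 78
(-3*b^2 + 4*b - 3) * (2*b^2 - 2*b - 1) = -6*b^4 + 14*b^3 - 11*b^2 + 2*b + 3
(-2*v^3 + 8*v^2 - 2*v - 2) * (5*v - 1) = -10*v^4 + 42*v^3 - 18*v^2 - 8*v + 2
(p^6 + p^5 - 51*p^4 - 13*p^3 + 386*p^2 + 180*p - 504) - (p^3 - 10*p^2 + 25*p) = p^6 + p^5 - 51*p^4 - 14*p^3 + 396*p^2 + 155*p - 504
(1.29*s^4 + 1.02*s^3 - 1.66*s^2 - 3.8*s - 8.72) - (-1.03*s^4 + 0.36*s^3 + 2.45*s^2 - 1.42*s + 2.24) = 2.32*s^4 + 0.66*s^3 - 4.11*s^2 - 2.38*s - 10.96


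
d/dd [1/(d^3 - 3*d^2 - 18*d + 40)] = 3*(-d^2 + 2*d + 6)/(d^3 - 3*d^2 - 18*d + 40)^2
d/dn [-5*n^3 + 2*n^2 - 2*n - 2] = -15*n^2 + 4*n - 2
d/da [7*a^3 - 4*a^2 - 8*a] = 21*a^2 - 8*a - 8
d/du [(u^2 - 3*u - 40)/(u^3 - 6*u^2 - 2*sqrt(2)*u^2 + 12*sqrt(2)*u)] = (u*(2*u - 3)*(u^2 - 6*u - 2*sqrt(2)*u + 12*sqrt(2)) + (-u^2 + 3*u + 40)*(3*u^2 - 12*u - 4*sqrt(2)*u + 12*sqrt(2)))/(u^2*(u^2 - 6*u - 2*sqrt(2)*u + 12*sqrt(2))^2)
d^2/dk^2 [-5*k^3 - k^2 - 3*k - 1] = -30*k - 2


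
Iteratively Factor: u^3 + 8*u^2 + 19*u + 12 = (u + 1)*(u^2 + 7*u + 12) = (u + 1)*(u + 4)*(u + 3)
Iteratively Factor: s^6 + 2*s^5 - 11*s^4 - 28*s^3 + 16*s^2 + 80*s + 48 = (s + 2)*(s^5 - 11*s^3 - 6*s^2 + 28*s + 24) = (s - 3)*(s + 2)*(s^4 + 3*s^3 - 2*s^2 - 12*s - 8) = (s - 3)*(s - 2)*(s + 2)*(s^3 + 5*s^2 + 8*s + 4) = (s - 3)*(s - 2)*(s + 1)*(s + 2)*(s^2 + 4*s + 4) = (s - 3)*(s - 2)*(s + 1)*(s + 2)^2*(s + 2)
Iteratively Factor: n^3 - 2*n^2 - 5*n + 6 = (n - 1)*(n^2 - n - 6) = (n - 3)*(n - 1)*(n + 2)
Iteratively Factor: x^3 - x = (x)*(x^2 - 1) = x*(x + 1)*(x - 1)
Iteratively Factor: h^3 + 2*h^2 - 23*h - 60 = (h + 4)*(h^2 - 2*h - 15) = (h - 5)*(h + 4)*(h + 3)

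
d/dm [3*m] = 3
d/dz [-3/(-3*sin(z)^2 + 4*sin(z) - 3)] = 6*(2 - 3*sin(z))*cos(z)/(3*sin(z)^2 - 4*sin(z) + 3)^2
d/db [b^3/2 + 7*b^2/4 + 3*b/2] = 3*b^2/2 + 7*b/2 + 3/2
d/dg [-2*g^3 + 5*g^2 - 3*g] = -6*g^2 + 10*g - 3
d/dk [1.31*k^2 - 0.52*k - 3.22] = 2.62*k - 0.52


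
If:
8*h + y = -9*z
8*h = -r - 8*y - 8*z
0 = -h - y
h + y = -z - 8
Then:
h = 72/7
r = 64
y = -72/7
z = -8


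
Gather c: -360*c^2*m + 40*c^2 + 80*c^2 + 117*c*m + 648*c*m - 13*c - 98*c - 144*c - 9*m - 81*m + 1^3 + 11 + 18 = c^2*(120 - 360*m) + c*(765*m - 255) - 90*m + 30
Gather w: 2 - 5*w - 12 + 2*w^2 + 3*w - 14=2*w^2 - 2*w - 24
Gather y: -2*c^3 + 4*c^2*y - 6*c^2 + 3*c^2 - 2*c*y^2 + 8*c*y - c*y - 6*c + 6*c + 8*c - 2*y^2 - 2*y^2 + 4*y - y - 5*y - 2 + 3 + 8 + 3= -2*c^3 - 3*c^2 + 8*c + y^2*(-2*c - 4) + y*(4*c^2 + 7*c - 2) + 12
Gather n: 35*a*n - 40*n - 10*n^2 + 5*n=-10*n^2 + n*(35*a - 35)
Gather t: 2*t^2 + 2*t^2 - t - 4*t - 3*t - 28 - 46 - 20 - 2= 4*t^2 - 8*t - 96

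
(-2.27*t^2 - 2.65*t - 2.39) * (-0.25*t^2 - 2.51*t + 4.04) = 0.5675*t^4 + 6.3602*t^3 - 1.9218*t^2 - 4.7071*t - 9.6556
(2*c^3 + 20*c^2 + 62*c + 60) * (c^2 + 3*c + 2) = 2*c^5 + 26*c^4 + 126*c^3 + 286*c^2 + 304*c + 120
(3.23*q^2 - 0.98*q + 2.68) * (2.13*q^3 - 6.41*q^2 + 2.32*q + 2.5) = 6.8799*q^5 - 22.7917*q^4 + 19.4838*q^3 - 11.3774*q^2 + 3.7676*q + 6.7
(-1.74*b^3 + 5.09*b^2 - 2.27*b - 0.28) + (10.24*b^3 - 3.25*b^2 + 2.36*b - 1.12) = 8.5*b^3 + 1.84*b^2 + 0.0899999999999999*b - 1.4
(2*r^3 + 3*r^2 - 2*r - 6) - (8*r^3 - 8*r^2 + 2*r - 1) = -6*r^3 + 11*r^2 - 4*r - 5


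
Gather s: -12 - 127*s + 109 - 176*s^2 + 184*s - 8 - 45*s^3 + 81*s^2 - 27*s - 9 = -45*s^3 - 95*s^2 + 30*s + 80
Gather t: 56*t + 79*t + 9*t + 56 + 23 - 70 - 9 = 144*t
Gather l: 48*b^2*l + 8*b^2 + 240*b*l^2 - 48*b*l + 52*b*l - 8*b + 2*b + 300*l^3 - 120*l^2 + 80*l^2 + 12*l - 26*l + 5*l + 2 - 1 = 8*b^2 - 6*b + 300*l^3 + l^2*(240*b - 40) + l*(48*b^2 + 4*b - 9) + 1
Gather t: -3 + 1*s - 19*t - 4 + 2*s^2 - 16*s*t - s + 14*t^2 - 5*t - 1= 2*s^2 + 14*t^2 + t*(-16*s - 24) - 8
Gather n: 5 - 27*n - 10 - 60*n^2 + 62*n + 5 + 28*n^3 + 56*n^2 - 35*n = 28*n^3 - 4*n^2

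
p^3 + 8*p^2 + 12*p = p*(p + 2)*(p + 6)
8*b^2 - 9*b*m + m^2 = (-8*b + m)*(-b + m)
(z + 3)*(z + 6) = z^2 + 9*z + 18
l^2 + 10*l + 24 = (l + 4)*(l + 6)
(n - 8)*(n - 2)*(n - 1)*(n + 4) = n^4 - 7*n^3 - 18*n^2 + 88*n - 64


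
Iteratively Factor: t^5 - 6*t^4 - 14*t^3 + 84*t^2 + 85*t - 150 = (t - 5)*(t^4 - t^3 - 19*t^2 - 11*t + 30) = (t - 5)*(t + 2)*(t^3 - 3*t^2 - 13*t + 15) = (t - 5)^2*(t + 2)*(t^2 + 2*t - 3) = (t - 5)^2*(t - 1)*(t + 2)*(t + 3)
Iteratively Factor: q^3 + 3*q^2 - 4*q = (q)*(q^2 + 3*q - 4) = q*(q - 1)*(q + 4)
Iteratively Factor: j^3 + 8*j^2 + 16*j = (j)*(j^2 + 8*j + 16) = j*(j + 4)*(j + 4)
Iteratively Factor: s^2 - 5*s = (s - 5)*(s)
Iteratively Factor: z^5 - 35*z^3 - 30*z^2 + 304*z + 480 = (z - 4)*(z^4 + 4*z^3 - 19*z^2 - 106*z - 120) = (z - 5)*(z - 4)*(z^3 + 9*z^2 + 26*z + 24) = (z - 5)*(z - 4)*(z + 2)*(z^2 + 7*z + 12) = (z - 5)*(z - 4)*(z + 2)*(z + 4)*(z + 3)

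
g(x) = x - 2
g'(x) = 1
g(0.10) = -1.90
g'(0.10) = 1.00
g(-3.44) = -5.44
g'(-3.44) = 1.00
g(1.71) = -0.29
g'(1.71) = 1.00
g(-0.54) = -2.54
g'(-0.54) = 1.00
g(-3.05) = -5.05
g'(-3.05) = 1.00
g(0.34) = -1.66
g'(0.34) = 1.00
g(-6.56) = -8.56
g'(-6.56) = 1.00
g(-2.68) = -4.68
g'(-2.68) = 1.00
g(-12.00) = -14.00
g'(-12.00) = 1.00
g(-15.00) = -17.00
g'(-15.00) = 1.00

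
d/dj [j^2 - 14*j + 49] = 2*j - 14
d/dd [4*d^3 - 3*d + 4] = 12*d^2 - 3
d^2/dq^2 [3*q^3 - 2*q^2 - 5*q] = 18*q - 4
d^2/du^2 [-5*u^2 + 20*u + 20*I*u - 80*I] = -10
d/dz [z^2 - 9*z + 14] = 2*z - 9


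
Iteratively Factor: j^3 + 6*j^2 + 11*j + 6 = (j + 2)*(j^2 + 4*j + 3) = (j + 1)*(j + 2)*(j + 3)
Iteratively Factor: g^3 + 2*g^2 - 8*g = (g - 2)*(g^2 + 4*g) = (g - 2)*(g + 4)*(g)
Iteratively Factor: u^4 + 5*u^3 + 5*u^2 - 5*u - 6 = (u + 1)*(u^3 + 4*u^2 + u - 6) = (u - 1)*(u + 1)*(u^2 + 5*u + 6) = (u - 1)*(u + 1)*(u + 2)*(u + 3)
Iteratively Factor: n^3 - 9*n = (n + 3)*(n^2 - 3*n) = n*(n + 3)*(n - 3)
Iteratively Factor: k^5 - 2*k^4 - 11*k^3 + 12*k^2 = (k)*(k^4 - 2*k^3 - 11*k^2 + 12*k) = k*(k + 3)*(k^3 - 5*k^2 + 4*k) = k*(k - 1)*(k + 3)*(k^2 - 4*k) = k*(k - 4)*(k - 1)*(k + 3)*(k)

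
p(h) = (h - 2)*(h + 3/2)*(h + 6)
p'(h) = (h - 2)*(h + 3/2) + (h - 2)*(h + 6) + (h + 3/2)*(h + 6) = 3*h^2 + 11*h - 6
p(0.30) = -19.28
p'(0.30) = -2.43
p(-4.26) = 30.06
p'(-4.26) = 1.58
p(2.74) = 27.42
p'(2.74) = 46.66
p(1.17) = -15.89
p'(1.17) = 10.98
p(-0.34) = -15.36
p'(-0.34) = -9.39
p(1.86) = -3.70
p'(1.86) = 24.84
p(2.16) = 4.78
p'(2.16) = 31.76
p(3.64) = 81.26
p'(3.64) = 73.79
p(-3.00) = 22.50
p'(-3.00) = -12.00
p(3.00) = 40.50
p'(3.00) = 54.00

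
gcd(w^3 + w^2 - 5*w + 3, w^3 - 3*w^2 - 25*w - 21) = w + 3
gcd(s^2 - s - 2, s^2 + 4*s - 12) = s - 2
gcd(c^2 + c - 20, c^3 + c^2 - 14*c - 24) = c - 4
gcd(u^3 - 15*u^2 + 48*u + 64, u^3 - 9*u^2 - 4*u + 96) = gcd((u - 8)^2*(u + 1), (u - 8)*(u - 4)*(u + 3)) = u - 8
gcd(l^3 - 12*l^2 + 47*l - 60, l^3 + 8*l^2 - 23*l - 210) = l - 5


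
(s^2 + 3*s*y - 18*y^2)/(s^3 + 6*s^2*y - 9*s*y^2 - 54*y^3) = 1/(s + 3*y)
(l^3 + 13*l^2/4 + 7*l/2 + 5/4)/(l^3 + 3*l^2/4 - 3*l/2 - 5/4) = (4*l + 5)/(4*l - 5)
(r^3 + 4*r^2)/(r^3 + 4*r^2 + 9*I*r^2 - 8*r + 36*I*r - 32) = r^2/(r^2 + 9*I*r - 8)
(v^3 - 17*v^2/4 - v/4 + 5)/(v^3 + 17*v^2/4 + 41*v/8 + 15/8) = 2*(4*v^2 - 21*v + 20)/(8*v^2 + 26*v + 15)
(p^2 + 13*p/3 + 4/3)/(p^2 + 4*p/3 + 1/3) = (p + 4)/(p + 1)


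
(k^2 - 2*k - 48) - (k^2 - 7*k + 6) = 5*k - 54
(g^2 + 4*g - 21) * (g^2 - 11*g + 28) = g^4 - 7*g^3 - 37*g^2 + 343*g - 588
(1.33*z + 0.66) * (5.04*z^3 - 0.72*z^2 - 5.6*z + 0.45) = 6.7032*z^4 + 2.3688*z^3 - 7.9232*z^2 - 3.0975*z + 0.297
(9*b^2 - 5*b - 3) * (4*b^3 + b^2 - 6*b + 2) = 36*b^5 - 11*b^4 - 71*b^3 + 45*b^2 + 8*b - 6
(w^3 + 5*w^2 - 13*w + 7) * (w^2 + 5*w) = w^5 + 10*w^4 + 12*w^3 - 58*w^2 + 35*w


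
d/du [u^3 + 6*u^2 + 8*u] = 3*u^2 + 12*u + 8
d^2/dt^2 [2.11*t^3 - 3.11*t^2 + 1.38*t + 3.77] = 12.66*t - 6.22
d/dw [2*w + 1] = 2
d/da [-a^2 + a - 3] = 1 - 2*a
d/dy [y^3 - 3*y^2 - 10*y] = 3*y^2 - 6*y - 10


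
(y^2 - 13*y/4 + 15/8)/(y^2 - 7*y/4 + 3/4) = (y - 5/2)/(y - 1)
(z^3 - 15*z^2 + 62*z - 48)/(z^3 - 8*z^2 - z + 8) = (z - 6)/(z + 1)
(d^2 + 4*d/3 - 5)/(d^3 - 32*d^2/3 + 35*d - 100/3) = (d + 3)/(d^2 - 9*d + 20)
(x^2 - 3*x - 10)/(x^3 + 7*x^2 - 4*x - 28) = (x - 5)/(x^2 + 5*x - 14)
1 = 1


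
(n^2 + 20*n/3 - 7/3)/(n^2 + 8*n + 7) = (n - 1/3)/(n + 1)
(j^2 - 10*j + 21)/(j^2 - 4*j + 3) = (j - 7)/(j - 1)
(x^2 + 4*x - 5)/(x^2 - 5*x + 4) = (x + 5)/(x - 4)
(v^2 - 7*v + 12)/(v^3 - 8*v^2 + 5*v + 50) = (v^2 - 7*v + 12)/(v^3 - 8*v^2 + 5*v + 50)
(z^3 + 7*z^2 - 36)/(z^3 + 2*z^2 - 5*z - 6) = (z + 6)/(z + 1)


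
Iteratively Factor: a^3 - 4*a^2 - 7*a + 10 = (a - 5)*(a^2 + a - 2) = (a - 5)*(a + 2)*(a - 1)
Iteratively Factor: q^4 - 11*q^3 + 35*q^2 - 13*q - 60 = (q - 3)*(q^3 - 8*q^2 + 11*q + 20) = (q - 5)*(q - 3)*(q^2 - 3*q - 4) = (q - 5)*(q - 4)*(q - 3)*(q + 1)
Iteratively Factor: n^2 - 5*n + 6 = (n - 2)*(n - 3)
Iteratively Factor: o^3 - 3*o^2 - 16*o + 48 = (o + 4)*(o^2 - 7*o + 12) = (o - 4)*(o + 4)*(o - 3)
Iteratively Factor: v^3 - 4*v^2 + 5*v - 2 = (v - 2)*(v^2 - 2*v + 1) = (v - 2)*(v - 1)*(v - 1)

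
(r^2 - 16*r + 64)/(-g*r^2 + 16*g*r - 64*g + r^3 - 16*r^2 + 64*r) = 1/(-g + r)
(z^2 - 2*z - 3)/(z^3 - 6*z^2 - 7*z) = (z - 3)/(z*(z - 7))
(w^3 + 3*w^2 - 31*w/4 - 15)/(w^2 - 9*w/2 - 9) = (w^2 + 3*w/2 - 10)/(w - 6)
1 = 1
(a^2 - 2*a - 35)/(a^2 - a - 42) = (a + 5)/(a + 6)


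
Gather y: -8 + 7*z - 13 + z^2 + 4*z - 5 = z^2 + 11*z - 26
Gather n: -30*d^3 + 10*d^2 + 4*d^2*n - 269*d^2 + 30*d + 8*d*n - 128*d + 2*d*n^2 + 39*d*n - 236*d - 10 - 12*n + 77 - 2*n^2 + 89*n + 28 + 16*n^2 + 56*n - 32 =-30*d^3 - 259*d^2 - 334*d + n^2*(2*d + 14) + n*(4*d^2 + 47*d + 133) + 63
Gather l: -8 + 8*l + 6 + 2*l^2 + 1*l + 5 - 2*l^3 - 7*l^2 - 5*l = -2*l^3 - 5*l^2 + 4*l + 3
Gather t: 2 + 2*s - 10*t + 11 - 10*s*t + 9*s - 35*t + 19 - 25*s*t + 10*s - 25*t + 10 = 21*s + t*(-35*s - 70) + 42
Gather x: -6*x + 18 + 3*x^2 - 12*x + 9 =3*x^2 - 18*x + 27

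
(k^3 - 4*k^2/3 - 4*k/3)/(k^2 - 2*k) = k + 2/3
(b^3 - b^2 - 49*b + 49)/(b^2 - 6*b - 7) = (b^2 + 6*b - 7)/(b + 1)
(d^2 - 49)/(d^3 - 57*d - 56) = (d - 7)/(d^2 - 7*d - 8)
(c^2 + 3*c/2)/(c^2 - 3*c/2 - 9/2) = c/(c - 3)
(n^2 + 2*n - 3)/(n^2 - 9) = (n - 1)/(n - 3)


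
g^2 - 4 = (g - 2)*(g + 2)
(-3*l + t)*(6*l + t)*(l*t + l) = -18*l^3*t - 18*l^3 + 3*l^2*t^2 + 3*l^2*t + l*t^3 + l*t^2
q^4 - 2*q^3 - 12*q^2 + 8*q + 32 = (q - 4)*(q - 2)*(q + 2)^2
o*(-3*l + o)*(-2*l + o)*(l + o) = 6*l^3*o + l^2*o^2 - 4*l*o^3 + o^4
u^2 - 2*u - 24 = (u - 6)*(u + 4)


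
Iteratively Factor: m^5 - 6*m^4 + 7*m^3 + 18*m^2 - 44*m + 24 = (m - 2)*(m^4 - 4*m^3 - m^2 + 16*m - 12) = (m - 2)^2*(m^3 - 2*m^2 - 5*m + 6) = (m - 2)^2*(m + 2)*(m^2 - 4*m + 3) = (m - 2)^2*(m - 1)*(m + 2)*(m - 3)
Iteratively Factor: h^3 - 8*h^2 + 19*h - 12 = (h - 4)*(h^2 - 4*h + 3) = (h - 4)*(h - 3)*(h - 1)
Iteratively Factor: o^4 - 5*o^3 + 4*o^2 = (o)*(o^3 - 5*o^2 + 4*o) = o*(o - 1)*(o^2 - 4*o) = o^2*(o - 1)*(o - 4)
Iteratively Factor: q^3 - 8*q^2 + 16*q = (q - 4)*(q^2 - 4*q) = (q - 4)^2*(q)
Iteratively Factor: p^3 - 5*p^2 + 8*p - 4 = (p - 2)*(p^2 - 3*p + 2) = (p - 2)^2*(p - 1)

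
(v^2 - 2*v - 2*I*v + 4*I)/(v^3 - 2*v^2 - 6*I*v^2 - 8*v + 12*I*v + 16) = 1/(v - 4*I)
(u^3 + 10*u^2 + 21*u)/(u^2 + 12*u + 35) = u*(u + 3)/(u + 5)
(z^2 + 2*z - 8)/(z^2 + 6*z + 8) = (z - 2)/(z + 2)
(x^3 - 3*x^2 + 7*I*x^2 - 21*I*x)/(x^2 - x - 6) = x*(x + 7*I)/(x + 2)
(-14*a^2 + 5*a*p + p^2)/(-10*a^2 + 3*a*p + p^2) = (7*a + p)/(5*a + p)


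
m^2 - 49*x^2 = (m - 7*x)*(m + 7*x)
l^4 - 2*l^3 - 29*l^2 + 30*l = l*(l - 6)*(l - 1)*(l + 5)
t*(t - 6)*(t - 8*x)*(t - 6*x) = t^4 - 14*t^3*x - 6*t^3 + 48*t^2*x^2 + 84*t^2*x - 288*t*x^2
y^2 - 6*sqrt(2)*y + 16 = (y - 4*sqrt(2))*(y - 2*sqrt(2))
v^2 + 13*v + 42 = (v + 6)*(v + 7)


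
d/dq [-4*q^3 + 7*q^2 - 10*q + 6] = -12*q^2 + 14*q - 10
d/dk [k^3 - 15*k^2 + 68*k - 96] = 3*k^2 - 30*k + 68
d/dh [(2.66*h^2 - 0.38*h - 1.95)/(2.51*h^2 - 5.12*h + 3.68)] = (-12.6654*h^2 + 29.3666*h - 11.3824)/(6.3001*h^4 - 25.7024*h^3 + 44.688*h^2 - 37.6832*h + 13.5424)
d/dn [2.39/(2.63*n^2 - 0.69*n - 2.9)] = (1.6491 - 12.5714*n)/(-2.63*n^2 + 0.69*n + 2.9)^2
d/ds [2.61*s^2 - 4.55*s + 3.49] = 5.22*s - 4.55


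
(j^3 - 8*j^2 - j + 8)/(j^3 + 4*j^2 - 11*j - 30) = (j^3 - 8*j^2 - j + 8)/(j^3 + 4*j^2 - 11*j - 30)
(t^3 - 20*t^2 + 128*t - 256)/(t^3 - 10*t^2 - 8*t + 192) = (t^2 - 12*t + 32)/(t^2 - 2*t - 24)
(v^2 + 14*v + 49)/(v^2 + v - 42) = (v + 7)/(v - 6)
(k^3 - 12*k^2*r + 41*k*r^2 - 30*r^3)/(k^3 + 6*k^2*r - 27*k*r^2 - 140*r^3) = (k^2 - 7*k*r + 6*r^2)/(k^2 + 11*k*r + 28*r^2)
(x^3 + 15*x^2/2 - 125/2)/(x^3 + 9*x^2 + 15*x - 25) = (x - 5/2)/(x - 1)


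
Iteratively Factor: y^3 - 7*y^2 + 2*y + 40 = (y - 4)*(y^2 - 3*y - 10) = (y - 4)*(y + 2)*(y - 5)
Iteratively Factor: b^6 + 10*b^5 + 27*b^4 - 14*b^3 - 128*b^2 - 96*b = (b + 3)*(b^5 + 7*b^4 + 6*b^3 - 32*b^2 - 32*b) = (b + 3)*(b + 4)*(b^4 + 3*b^3 - 6*b^2 - 8*b) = (b - 2)*(b + 3)*(b + 4)*(b^3 + 5*b^2 + 4*b) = (b - 2)*(b + 1)*(b + 3)*(b + 4)*(b^2 + 4*b) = b*(b - 2)*(b + 1)*(b + 3)*(b + 4)*(b + 4)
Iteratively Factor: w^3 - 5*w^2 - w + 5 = (w - 5)*(w^2 - 1) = (w - 5)*(w + 1)*(w - 1)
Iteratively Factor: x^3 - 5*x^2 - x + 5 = (x - 1)*(x^2 - 4*x - 5) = (x - 5)*(x - 1)*(x + 1)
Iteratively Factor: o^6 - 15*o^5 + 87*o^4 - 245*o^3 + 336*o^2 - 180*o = (o - 3)*(o^5 - 12*o^4 + 51*o^3 - 92*o^2 + 60*o) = (o - 5)*(o - 3)*(o^4 - 7*o^3 + 16*o^2 - 12*o) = (o - 5)*(o - 3)^2*(o^3 - 4*o^2 + 4*o) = (o - 5)*(o - 3)^2*(o - 2)*(o^2 - 2*o) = o*(o - 5)*(o - 3)^2*(o - 2)*(o - 2)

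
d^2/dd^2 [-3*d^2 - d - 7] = -6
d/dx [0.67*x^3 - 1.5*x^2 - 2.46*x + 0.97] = 2.01*x^2 - 3.0*x - 2.46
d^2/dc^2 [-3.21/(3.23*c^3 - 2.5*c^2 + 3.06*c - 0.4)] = ((62.2098*c - 16.05)*(3.23*c^3 - 2.5*c^2 + 3.06*c - 0.4) - 3.21*(9.69*c^2 - 5.0*c + 3.06)*(19.38*c^2 - 10.0*c + 6.12))/(3.23*c^3 - 2.5*c^2 + 3.06*c - 0.4)^3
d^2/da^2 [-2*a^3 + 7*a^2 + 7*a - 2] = 14 - 12*a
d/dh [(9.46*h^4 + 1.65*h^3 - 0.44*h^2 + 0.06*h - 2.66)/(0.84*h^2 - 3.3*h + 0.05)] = (15.8928*h^5 - 92.268*h^4 - 8.998*h^3 + 1.6491*h^2 + 4.4248*h - 8.775)/(0.7056*h^4 - 5.544*h^3 + 10.974*h^2 - 0.33*h + 0.0025)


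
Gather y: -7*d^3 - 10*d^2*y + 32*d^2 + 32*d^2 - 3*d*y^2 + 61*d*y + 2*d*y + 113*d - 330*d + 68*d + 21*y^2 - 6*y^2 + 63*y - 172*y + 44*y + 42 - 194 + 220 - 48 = -7*d^3 + 64*d^2 - 149*d + y^2*(15 - 3*d) + y*(-10*d^2 + 63*d - 65) + 20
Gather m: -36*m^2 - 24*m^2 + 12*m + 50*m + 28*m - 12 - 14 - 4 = -60*m^2 + 90*m - 30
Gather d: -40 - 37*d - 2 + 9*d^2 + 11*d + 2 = 9*d^2 - 26*d - 40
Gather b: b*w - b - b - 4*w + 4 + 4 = b*(w - 2) - 4*w + 8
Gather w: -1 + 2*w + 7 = 2*w + 6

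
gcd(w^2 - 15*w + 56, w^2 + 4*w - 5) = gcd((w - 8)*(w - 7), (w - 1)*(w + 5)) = 1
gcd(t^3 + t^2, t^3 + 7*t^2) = t^2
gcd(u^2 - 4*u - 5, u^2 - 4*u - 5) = u^2 - 4*u - 5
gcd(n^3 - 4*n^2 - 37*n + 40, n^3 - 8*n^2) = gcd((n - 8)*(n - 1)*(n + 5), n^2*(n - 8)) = n - 8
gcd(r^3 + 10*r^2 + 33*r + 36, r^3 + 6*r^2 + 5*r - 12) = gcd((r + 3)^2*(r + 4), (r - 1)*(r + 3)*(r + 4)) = r^2 + 7*r + 12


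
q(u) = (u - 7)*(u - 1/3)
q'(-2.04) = -11.41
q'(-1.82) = -10.97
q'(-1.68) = -10.69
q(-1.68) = 17.48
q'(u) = 2*u - 22/3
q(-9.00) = 149.33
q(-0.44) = 5.75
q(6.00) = -5.67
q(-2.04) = 21.45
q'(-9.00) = -25.33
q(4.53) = -10.37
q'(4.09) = 0.85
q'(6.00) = 4.67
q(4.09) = -10.93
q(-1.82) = 18.99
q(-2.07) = 21.80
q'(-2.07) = -11.47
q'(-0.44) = -8.21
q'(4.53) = 1.73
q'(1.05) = -5.23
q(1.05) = -4.26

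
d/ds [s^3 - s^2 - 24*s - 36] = 3*s^2 - 2*s - 24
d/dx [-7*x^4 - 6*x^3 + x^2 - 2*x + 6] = -28*x^3 - 18*x^2 + 2*x - 2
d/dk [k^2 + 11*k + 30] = 2*k + 11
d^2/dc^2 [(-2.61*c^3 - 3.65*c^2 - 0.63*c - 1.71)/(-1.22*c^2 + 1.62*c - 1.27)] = (-7.105427357601e-15*c^5 + 3.5527136788005e-15*c^4 + 21.914604*c^3 - 50.87976*c^2 - 0.876582000000003*c + 18.042994)/(1.815848*c^6 - 7.233624*c^5 + 15.276108*c^4 - 19.311696*c^3 + 15.902178*c^2 - 7.838694*c + 2.048383)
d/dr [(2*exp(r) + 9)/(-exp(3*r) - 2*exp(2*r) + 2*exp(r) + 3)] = (4*exp(3*r) + 31*exp(2*r) + 36*exp(r) - 12)*exp(r)/(exp(6*r) + 4*exp(5*r) - 14*exp(3*r) - 8*exp(2*r) + 12*exp(r) + 9)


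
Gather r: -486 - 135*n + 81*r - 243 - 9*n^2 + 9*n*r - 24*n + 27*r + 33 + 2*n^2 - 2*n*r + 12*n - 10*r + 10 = -7*n^2 - 147*n + r*(7*n + 98) - 686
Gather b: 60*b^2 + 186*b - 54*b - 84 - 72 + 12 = 60*b^2 + 132*b - 144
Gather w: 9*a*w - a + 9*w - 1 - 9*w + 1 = 9*a*w - a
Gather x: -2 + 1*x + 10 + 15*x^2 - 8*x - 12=15*x^2 - 7*x - 4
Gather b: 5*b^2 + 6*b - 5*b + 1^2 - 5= 5*b^2 + b - 4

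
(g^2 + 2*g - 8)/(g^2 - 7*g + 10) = (g + 4)/(g - 5)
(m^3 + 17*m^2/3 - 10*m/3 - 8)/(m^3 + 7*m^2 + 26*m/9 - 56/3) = 3*(m + 1)/(3*m + 7)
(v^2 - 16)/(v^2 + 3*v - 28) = (v + 4)/(v + 7)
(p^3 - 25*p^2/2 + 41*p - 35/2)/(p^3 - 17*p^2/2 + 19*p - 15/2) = (p - 7)/(p - 3)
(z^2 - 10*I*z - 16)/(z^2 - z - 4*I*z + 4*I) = (z^2 - 10*I*z - 16)/(z^2 - z - 4*I*z + 4*I)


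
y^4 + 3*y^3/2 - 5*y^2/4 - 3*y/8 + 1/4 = (y - 1/2)^2*(y + 1/2)*(y + 2)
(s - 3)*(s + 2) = s^2 - s - 6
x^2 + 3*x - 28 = (x - 4)*(x + 7)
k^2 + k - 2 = (k - 1)*(k + 2)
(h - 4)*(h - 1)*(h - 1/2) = h^3 - 11*h^2/2 + 13*h/2 - 2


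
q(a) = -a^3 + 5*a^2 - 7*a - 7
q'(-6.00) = -175.00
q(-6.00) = 431.00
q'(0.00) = -7.00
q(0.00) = -7.00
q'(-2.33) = -46.59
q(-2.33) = 49.10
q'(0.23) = -4.86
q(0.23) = -8.36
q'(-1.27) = -24.54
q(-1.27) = 12.00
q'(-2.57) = -52.51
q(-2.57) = 60.99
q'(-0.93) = -18.89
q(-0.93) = 4.64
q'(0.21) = -5.03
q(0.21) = -8.26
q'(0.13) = -5.75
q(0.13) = -7.83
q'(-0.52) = -13.01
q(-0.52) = -1.87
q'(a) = -3*a^2 + 10*a - 7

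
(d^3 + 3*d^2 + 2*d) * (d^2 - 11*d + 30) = d^5 - 8*d^4 - d^3 + 68*d^2 + 60*d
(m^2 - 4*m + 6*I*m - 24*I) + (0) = m^2 - 4*m + 6*I*m - 24*I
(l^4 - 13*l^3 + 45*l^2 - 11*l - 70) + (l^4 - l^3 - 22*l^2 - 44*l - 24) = 2*l^4 - 14*l^3 + 23*l^2 - 55*l - 94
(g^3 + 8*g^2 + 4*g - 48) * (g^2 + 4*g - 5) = g^5 + 12*g^4 + 31*g^3 - 72*g^2 - 212*g + 240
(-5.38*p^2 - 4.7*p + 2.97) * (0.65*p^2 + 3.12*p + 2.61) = -3.497*p^4 - 19.8406*p^3 - 26.7753*p^2 - 3.0006*p + 7.7517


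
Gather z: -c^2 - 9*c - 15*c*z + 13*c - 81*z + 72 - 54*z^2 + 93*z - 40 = -c^2 + 4*c - 54*z^2 + z*(12 - 15*c) + 32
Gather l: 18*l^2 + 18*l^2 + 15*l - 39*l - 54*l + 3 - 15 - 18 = 36*l^2 - 78*l - 30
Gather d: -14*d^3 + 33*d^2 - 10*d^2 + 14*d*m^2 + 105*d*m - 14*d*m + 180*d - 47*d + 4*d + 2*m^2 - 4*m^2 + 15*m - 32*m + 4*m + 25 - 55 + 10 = -14*d^3 + 23*d^2 + d*(14*m^2 + 91*m + 137) - 2*m^2 - 13*m - 20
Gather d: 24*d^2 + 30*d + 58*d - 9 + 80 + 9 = 24*d^2 + 88*d + 80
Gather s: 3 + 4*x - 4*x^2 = -4*x^2 + 4*x + 3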